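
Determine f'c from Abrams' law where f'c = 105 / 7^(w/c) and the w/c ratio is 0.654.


f'c = 105 / 7^0.654
= 105 / 3.57
= 29.41 MPa

29.41


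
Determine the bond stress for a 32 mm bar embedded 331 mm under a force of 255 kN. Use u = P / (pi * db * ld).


u = P / (pi * db * ld)
= 255 * 1000 / (pi * 32 * 331)
= 7.663 MPa

7.663


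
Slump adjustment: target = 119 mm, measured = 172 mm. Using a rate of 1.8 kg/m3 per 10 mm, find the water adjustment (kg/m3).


Difference = 119 - 172 = -53 mm
Water adjustment = -53 * 1.8 / 10 = -9.5 kg/m3

-9.5


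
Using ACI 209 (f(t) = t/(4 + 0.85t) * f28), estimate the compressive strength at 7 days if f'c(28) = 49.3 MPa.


f(7) = 7 / (4 + 0.85 * 7) * 49.3
= 7 / 9.95 * 49.3
= 34.68 MPa

34.68


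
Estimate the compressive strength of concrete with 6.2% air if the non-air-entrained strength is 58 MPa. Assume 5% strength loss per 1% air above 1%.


Strength loss = (6.2 - 1) * 5 = 26.0%
f'c = 58 * (1 - 26.0/100)
= 42.92 MPa

42.92


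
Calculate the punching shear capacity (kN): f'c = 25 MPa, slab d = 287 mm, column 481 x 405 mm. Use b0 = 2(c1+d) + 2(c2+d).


b0 = 2*(481 + 287) + 2*(405 + 287) = 2920 mm
Vc = 0.33 * sqrt(25) * 2920 * 287 / 1000
= 1382.77 kN

1382.77


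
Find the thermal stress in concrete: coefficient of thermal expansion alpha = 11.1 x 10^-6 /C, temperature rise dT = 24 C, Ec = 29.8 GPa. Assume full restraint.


sigma = alpha * dT * Ec
= 11.1e-6 * 24 * 29.8 * 1000
= 7.939 MPa

7.939


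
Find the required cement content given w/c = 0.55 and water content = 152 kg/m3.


Cement = water / (w/c)
= 152 / 0.55
= 276.4 kg/m3

276.4


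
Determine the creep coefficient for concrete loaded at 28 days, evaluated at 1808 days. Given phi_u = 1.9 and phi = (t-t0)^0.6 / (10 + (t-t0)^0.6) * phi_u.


dt = 1808 - 28 = 1780
phi = 1780^0.6 / (10 + 1780^0.6) * 1.9
= 1.708

1.708


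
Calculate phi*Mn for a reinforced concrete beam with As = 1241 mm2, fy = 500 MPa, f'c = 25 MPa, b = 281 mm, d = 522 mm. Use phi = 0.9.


a = As * fy / (0.85 * f'c * b)
= 1241 * 500 / (0.85 * 25 * 281)
= 103.9146 mm
Mn = As * fy * (d - a/2) / 10^6
= 291.6615 kN-m
phi*Mn = 0.9 * 291.6615 = 262.5 kN-m

262.5


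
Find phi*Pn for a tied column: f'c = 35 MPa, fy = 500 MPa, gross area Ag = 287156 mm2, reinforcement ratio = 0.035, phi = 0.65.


Ast = rho * Ag = 0.035 * 287156 = 10050.46 mm2
phi*Pn = 0.65 * 0.80 * (0.85 * 35 * (287156 - 10050.46) + 500 * 10050.46) / 1000
= 6899.94 kN

6899.94


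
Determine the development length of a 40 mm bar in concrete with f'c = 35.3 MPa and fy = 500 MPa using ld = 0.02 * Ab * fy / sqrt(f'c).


Ab = pi * 40^2 / 4 = 1256.637 mm2
ld = 0.02 * 1256.637 * 500 / sqrt(35.3)
= 2115.1 mm

2115.1


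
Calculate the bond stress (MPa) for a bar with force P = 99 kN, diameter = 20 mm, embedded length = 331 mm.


u = P / (pi * db * ld)
= 99 * 1000 / (pi * 20 * 331)
= 4.76 MPa

4.76


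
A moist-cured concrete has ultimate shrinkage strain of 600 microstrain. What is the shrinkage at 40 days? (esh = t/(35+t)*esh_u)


esh(40) = 40 / (35 + 40) * 600
= 40 / 75 * 600
= 320.0 microstrain

320.0


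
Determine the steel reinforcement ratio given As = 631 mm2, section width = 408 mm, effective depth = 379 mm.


rho = As / (b * d)
= 631 / (408 * 379)
= 0.0041

0.0041


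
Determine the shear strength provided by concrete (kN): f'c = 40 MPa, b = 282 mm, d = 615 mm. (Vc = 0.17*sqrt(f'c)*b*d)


Vc = 0.17 * sqrt(40) * 282 * 615 / 1000
= 186.47 kN

186.47


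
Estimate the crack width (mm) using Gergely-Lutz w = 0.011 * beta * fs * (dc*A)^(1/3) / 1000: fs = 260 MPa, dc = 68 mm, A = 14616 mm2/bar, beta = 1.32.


w = 0.011 * beta * fs * (dc * A)^(1/3) / 1000
= 0.011 * 1.32 * 260 * (68 * 14616)^(1/3) / 1000
= 0.377 mm

0.377


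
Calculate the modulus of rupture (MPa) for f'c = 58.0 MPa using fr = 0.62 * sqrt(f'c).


fr = 0.62 * sqrt(58.0)
= 4.722 MPa

4.722


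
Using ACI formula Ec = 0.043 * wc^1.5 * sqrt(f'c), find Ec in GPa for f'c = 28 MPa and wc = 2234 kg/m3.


Ec = 0.043 * 2234^1.5 * sqrt(28) / 1000
= 24.03 GPa

24.03


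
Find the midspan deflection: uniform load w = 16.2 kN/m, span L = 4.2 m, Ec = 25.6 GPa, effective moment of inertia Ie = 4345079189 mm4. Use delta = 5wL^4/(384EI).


Convert: L = 4.2 m = 4200 mm, Ec = 25.6 GPa = 25600 MPa
delta = 5 * 16.2 * 4200^4 / (384 * 25600 * 4345079189)
= 0.59 mm

0.59


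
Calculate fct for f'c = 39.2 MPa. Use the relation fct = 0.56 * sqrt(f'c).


fct = 0.56 * sqrt(39.2)
= 0.56 * 6.261
= 3.506 MPa

3.506


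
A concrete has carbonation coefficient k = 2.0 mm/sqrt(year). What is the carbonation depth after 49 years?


depth = k * sqrt(t)
= 2.0 * sqrt(49)
= 14.0 mm

14.0


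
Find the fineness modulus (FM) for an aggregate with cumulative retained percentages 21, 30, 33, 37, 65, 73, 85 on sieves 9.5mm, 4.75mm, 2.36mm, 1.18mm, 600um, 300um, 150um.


FM = sum(cumulative % retained) / 100
= 344 / 100
= 3.44

3.44


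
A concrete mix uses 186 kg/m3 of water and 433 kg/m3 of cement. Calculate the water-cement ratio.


w/c = water / cement
w/c = 186 / 433 = 0.43

0.43


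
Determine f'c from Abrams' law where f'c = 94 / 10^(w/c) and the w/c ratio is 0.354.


f'c = 94 / 10^0.354
= 94 / 2.259
= 41.6 MPa

41.6


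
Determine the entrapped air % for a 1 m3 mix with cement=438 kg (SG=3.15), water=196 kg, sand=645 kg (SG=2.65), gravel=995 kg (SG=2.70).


Vol cement = 438 / (3.15 * 1000) = 0.139048 m3
Vol water = 196 / 1000 = 0.196 m3
Vol sand = 645 / (2.65 * 1000) = 0.243396 m3
Vol gravel = 995 / (2.70 * 1000) = 0.368519 m3
Total solid + water volume = 0.946962 m3
Air = (1 - 0.946962) * 100 = 5.3%

5.3


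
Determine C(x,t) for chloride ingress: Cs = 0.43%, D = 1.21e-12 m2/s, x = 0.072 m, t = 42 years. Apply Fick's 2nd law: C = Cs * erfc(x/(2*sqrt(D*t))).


t_seconds = 42 * 365.25 * 24 * 3600 = 1325419200.0 s
arg = 0.072 / (2 * sqrt(1.21e-12 * 1325419200.0))
= 0.8989
erfc(0.8989) = 0.2036
C = 0.43 * 0.2036 = 0.0876%

0.0876


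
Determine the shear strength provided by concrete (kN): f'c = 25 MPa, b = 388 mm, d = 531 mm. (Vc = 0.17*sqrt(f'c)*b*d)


Vc = 0.17 * sqrt(25) * 388 * 531 / 1000
= 175.12 kN

175.12


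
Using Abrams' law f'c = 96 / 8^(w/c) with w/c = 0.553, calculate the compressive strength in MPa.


f'c = 96 / 8^0.553
= 96 / 3.158
= 30.4 MPa

30.4


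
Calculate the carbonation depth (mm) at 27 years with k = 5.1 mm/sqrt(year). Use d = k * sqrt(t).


depth = k * sqrt(t)
= 5.1 * sqrt(27)
= 26.5 mm

26.5


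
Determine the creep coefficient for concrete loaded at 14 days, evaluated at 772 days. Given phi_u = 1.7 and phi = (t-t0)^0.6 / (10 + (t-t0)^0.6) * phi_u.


dt = 772 - 14 = 758
phi = 758^0.6 / (10 + 758^0.6) * 1.7
= 1.432

1.432


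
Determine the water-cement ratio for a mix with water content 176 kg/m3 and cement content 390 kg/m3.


w/c = water / cement
w/c = 176 / 390 = 0.451

0.451


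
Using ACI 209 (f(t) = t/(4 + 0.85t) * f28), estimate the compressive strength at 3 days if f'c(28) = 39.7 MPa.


f(3) = 3 / (4 + 0.85 * 3) * 39.7
= 3 / 6.55 * 39.7
= 18.18 MPa

18.18


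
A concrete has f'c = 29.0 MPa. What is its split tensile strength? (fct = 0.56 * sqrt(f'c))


fct = 0.56 * sqrt(29.0)
= 0.56 * 5.385
= 3.016 MPa

3.016


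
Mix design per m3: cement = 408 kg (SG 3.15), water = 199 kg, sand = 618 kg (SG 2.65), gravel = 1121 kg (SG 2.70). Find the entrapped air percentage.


Vol cement = 408 / (3.15 * 1000) = 0.129524 m3
Vol water = 199 / 1000 = 0.199 m3
Vol sand = 618 / (2.65 * 1000) = 0.233208 m3
Vol gravel = 1121 / (2.70 * 1000) = 0.415185 m3
Total solid + water volume = 0.976917 m3
Air = (1 - 0.976917) * 100 = 2.31%

2.31


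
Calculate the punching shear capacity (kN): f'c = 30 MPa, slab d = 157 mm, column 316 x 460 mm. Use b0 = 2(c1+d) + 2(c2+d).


b0 = 2*(316 + 157) + 2*(460 + 157) = 2180 mm
Vc = 0.33 * sqrt(30) * 2180 * 157 / 1000
= 618.63 kN

618.63


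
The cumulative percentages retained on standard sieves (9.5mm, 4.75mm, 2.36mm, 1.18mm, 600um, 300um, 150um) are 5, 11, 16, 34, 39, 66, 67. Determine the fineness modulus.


FM = sum(cumulative % retained) / 100
= 238 / 100
= 2.38

2.38


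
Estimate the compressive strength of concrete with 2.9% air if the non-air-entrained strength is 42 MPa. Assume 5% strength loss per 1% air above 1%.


Strength loss = (2.9 - 1) * 5 = 9.5%
f'c = 42 * (1 - 9.5/100)
= 38.01 MPa

38.01


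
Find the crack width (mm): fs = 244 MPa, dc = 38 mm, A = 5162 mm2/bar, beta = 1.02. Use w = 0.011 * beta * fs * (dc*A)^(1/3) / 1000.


w = 0.011 * beta * fs * (dc * A)^(1/3) / 1000
= 0.011 * 1.02 * 244 * (38 * 5162)^(1/3) / 1000
= 0.159 mm

0.159


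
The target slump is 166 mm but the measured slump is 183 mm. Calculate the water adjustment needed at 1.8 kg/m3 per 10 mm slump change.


Difference = 166 - 183 = -17 mm
Water adjustment = -17 * 1.8 / 10 = -3.1 kg/m3

-3.1


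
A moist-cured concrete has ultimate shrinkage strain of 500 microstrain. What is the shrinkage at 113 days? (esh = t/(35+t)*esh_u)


esh(113) = 113 / (35 + 113) * 500
= 113 / 148 * 500
= 381.8 microstrain

381.8


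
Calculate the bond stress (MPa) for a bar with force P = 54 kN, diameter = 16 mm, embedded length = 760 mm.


u = P / (pi * db * ld)
= 54 * 1000 / (pi * 16 * 760)
= 1.414 MPa

1.414


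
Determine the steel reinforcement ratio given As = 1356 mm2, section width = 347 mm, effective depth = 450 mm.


rho = As / (b * d)
= 1356 / (347 * 450)
= 0.0087

0.0087


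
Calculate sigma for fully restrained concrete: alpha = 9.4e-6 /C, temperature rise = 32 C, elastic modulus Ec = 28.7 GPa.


sigma = alpha * dT * Ec
= 9.4e-6 * 32 * 28.7 * 1000
= 8.633 MPa

8.633


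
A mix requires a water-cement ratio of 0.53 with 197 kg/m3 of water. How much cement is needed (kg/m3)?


Cement = water / (w/c)
= 197 / 0.53
= 371.7 kg/m3

371.7


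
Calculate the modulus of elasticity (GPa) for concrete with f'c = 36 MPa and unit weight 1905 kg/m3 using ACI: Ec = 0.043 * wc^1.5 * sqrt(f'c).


Ec = 0.043 * 1905^1.5 * sqrt(36) / 1000
= 21.45 GPa

21.45


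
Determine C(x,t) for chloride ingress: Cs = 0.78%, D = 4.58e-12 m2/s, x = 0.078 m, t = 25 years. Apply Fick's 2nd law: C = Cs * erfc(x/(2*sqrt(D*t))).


t_seconds = 25 * 365.25 * 24 * 3600 = 788940000.0 s
arg = 0.078 / (2 * sqrt(4.58e-12 * 788940000.0))
= 0.6488
erfc(0.6488) = 0.3589
C = 0.78 * 0.3589 = 0.2799%

0.2799


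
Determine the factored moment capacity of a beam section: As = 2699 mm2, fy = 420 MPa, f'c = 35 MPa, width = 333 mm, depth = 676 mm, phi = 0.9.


a = As * fy / (0.85 * f'c * b)
= 2699 * 420 / (0.85 * 35 * 333)
= 114.425 mm
Mn = As * fy * (d - a/2) / 10^6
= 701.4451 kN-m
phi*Mn = 0.9 * 701.4451 = 631.3 kN-m

631.3


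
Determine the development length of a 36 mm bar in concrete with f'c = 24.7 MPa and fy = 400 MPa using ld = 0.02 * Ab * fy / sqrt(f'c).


Ab = pi * 36^2 / 4 = 1017.876 mm2
ld = 0.02 * 1017.876 * 400 / sqrt(24.7)
= 1638.5 mm

1638.5


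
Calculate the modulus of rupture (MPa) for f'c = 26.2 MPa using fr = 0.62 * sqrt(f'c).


fr = 0.62 * sqrt(26.2)
= 3.174 MPa

3.174


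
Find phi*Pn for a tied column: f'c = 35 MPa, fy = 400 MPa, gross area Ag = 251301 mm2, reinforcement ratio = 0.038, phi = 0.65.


Ast = rho * Ag = 0.038 * 251301 = 9549.438 mm2
phi*Pn = 0.65 * 0.80 * (0.85 * 35 * (251301 - 9549.438) + 400 * 9549.438) / 1000
= 5726.18 kN

5726.18


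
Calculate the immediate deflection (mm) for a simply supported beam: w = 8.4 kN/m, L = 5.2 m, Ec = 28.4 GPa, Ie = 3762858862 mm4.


Convert: L = 5.2 m = 5200 mm, Ec = 28.4 GPa = 28400 MPa
delta = 5 * 8.4 * 5200^4 / (384 * 28400 * 3762858862)
= 0.75 mm

0.75


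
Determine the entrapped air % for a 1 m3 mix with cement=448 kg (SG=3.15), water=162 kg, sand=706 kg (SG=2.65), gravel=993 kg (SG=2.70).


Vol cement = 448 / (3.15 * 1000) = 0.142222 m3
Vol water = 162 / 1000 = 0.162 m3
Vol sand = 706 / (2.65 * 1000) = 0.266415 m3
Vol gravel = 993 / (2.70 * 1000) = 0.367778 m3
Total solid + water volume = 0.938415 m3
Air = (1 - 0.938415) * 100 = 6.16%

6.16


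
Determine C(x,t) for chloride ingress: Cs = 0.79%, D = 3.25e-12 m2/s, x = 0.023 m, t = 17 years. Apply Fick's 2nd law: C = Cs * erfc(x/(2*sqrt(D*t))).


t_seconds = 17 * 365.25 * 24 * 3600 = 536479200.0 s
arg = 0.023 / (2 * sqrt(3.25e-12 * 536479200.0))
= 0.2754
erfc(0.2754) = 0.6969
C = 0.79 * 0.6969 = 0.5506%

0.5506


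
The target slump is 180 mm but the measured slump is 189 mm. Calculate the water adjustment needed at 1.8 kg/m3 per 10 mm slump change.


Difference = 180 - 189 = -9 mm
Water adjustment = -9 * 1.8 / 10 = -1.6 kg/m3

-1.6


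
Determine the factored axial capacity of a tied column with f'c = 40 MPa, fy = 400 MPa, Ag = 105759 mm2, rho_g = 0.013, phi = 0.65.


Ast = rho * Ag = 0.013 * 105759 = 1374.867 mm2
phi*Pn = 0.65 * 0.80 * (0.85 * 40 * (105759 - 1374.867) + 400 * 1374.867) / 1000
= 2131.48 kN

2131.48


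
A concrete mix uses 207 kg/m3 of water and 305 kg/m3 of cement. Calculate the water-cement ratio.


w/c = water / cement
w/c = 207 / 305 = 0.679

0.679


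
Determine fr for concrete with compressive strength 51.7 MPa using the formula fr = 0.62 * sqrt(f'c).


fr = 0.62 * sqrt(51.7)
= 4.458 MPa

4.458


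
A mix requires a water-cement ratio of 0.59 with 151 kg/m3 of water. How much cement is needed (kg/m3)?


Cement = water / (w/c)
= 151 / 0.59
= 255.9 kg/m3

255.9


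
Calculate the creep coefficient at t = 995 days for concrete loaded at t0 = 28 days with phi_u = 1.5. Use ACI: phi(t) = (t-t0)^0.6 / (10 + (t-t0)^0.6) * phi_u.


dt = 995 - 28 = 967
phi = 967^0.6 / (10 + 967^0.6) * 1.5
= 1.291

1.291


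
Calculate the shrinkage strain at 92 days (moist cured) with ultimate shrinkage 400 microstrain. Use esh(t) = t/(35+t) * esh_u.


esh(92) = 92 / (35 + 92) * 400
= 92 / 127 * 400
= 289.8 microstrain

289.8


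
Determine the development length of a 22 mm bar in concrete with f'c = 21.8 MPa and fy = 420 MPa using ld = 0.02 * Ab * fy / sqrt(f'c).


Ab = pi * 22^2 / 4 = 380.133 mm2
ld = 0.02 * 380.133 * 420 / sqrt(21.8)
= 683.9 mm

683.9


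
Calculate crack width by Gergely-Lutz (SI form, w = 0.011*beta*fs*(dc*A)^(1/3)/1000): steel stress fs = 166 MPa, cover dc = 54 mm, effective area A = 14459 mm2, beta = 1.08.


w = 0.011 * beta * fs * (dc * A)^(1/3) / 1000
= 0.011 * 1.08 * 166 * (54 * 14459)^(1/3) / 1000
= 0.182 mm

0.182


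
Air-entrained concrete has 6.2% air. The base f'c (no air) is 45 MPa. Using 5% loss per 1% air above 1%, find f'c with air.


Strength loss = (6.2 - 1) * 5 = 26.0%
f'c = 45 * (1 - 26.0/100)
= 33.3 MPa

33.3


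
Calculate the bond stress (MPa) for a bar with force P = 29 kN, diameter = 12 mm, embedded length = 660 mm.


u = P / (pi * db * ld)
= 29 * 1000 / (pi * 12 * 660)
= 1.166 MPa

1.166


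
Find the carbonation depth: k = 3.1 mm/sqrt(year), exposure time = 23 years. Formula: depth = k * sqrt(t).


depth = k * sqrt(t)
= 3.1 * sqrt(23)
= 14.87 mm

14.87


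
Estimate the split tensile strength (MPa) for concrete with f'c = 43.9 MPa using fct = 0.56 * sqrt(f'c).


fct = 0.56 * sqrt(43.9)
= 0.56 * 6.626
= 3.71 MPa

3.71


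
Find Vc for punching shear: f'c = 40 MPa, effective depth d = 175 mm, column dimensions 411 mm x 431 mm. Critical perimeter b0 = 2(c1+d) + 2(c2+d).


b0 = 2*(411 + 175) + 2*(431 + 175) = 2384 mm
Vc = 0.33 * sqrt(40) * 2384 * 175 / 1000
= 870.74 kN

870.74


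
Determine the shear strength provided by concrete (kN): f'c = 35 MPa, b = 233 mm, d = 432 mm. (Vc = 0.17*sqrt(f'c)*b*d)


Vc = 0.17 * sqrt(35) * 233 * 432 / 1000
= 101.23 kN

101.23


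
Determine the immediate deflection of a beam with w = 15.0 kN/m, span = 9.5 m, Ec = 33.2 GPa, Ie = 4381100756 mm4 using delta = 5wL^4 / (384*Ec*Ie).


Convert: L = 9.5 m = 9500 mm, Ec = 33.2 GPa = 33200 MPa
delta = 5 * 15.0 * 9500^4 / (384 * 33200 * 4381100756)
= 10.94 mm

10.94


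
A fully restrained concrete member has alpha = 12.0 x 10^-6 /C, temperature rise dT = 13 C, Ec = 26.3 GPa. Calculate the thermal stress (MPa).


sigma = alpha * dT * Ec
= 12.0e-6 * 13 * 26.3 * 1000
= 4.103 MPa

4.103


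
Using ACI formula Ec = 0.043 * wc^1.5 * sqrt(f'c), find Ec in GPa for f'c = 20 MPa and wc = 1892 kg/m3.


Ec = 0.043 * 1892^1.5 * sqrt(20) / 1000
= 15.83 GPa

15.83


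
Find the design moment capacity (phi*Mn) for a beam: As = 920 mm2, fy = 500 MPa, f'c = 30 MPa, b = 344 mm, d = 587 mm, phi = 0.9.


a = As * fy / (0.85 * f'c * b)
= 920 * 500 / (0.85 * 30 * 344)
= 52.4396 mm
Mn = As * fy * (d - a/2) / 10^6
= 257.9589 kN-m
phi*Mn = 0.9 * 257.9589 = 232.16 kN-m

232.16


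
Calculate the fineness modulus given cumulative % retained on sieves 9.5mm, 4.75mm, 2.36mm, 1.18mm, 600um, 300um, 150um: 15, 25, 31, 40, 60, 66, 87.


FM = sum(cumulative % retained) / 100
= 324 / 100
= 3.24

3.24


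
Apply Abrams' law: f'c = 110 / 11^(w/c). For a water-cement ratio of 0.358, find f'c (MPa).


f'c = 110 / 11^0.358
= 110 / 2.359
= 46.62 MPa

46.62


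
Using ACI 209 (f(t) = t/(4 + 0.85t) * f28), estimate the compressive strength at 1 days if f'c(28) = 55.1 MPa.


f(1) = 1 / (4 + 0.85 * 1) * 55.1
= 1 / 4.85 * 55.1
= 11.36 MPa

11.36


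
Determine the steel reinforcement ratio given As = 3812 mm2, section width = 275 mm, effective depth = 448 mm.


rho = As / (b * d)
= 3812 / (275 * 448)
= 0.0309

0.0309


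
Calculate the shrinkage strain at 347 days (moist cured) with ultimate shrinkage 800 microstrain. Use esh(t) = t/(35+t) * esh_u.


esh(347) = 347 / (35 + 347) * 800
= 347 / 382 * 800
= 726.7 microstrain

726.7


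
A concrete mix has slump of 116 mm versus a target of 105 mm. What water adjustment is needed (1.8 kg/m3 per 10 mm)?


Difference = 105 - 116 = -11 mm
Water adjustment = -11 * 1.8 / 10 = -2.0 kg/m3

-2.0


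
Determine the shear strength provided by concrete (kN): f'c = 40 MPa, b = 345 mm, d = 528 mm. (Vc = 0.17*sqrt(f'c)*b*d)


Vc = 0.17 * sqrt(40) * 345 * 528 / 1000
= 195.85 kN

195.85


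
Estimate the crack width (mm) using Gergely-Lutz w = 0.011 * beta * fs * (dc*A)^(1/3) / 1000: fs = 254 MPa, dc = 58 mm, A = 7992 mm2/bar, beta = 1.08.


w = 0.011 * beta * fs * (dc * A)^(1/3) / 1000
= 0.011 * 1.08 * 254 * (58 * 7992)^(1/3) / 1000
= 0.234 mm

0.234


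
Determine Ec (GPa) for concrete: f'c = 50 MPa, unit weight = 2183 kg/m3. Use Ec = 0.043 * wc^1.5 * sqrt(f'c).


Ec = 0.043 * 2183^1.5 * sqrt(50) / 1000
= 31.01 GPa

31.01


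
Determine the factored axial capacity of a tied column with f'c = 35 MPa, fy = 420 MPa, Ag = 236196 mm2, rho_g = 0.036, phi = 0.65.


Ast = rho * Ag = 0.036 * 236196 = 8503.056 mm2
phi*Pn = 0.65 * 0.80 * (0.85 * 35 * (236196 - 8503.056) + 420 * 8503.056) / 1000
= 5379.48 kN

5379.48


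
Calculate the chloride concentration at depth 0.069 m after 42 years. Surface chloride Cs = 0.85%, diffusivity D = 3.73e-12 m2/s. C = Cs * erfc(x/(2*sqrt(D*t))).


t_seconds = 42 * 365.25 * 24 * 3600 = 1325419200.0 s
arg = 0.069 / (2 * sqrt(3.73e-12 * 1325419200.0))
= 0.4907
erfc(0.4907) = 0.4877
C = 0.85 * 0.4877 = 0.4146%

0.4146


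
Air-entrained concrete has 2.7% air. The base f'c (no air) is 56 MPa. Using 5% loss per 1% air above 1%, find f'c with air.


Strength loss = (2.7 - 1) * 5 = 8.5%
f'c = 56 * (1 - 8.5/100)
= 51.24 MPa

51.24


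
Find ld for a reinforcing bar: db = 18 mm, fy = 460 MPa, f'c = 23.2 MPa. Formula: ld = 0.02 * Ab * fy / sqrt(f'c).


Ab = pi * 18^2 / 4 = 254.469 mm2
ld = 0.02 * 254.469 * 460 / sqrt(23.2)
= 486.0 mm

486.0


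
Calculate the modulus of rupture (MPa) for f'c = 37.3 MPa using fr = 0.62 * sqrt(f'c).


fr = 0.62 * sqrt(37.3)
= 3.787 MPa

3.787


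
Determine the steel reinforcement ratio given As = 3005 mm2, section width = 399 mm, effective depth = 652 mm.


rho = As / (b * d)
= 3005 / (399 * 652)
= 0.0116

0.0116


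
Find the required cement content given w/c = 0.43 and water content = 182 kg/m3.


Cement = water / (w/c)
= 182 / 0.43
= 423.3 kg/m3

423.3


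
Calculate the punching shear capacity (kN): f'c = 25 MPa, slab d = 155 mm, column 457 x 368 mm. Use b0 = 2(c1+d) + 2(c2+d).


b0 = 2*(457 + 155) + 2*(368 + 155) = 2270 mm
Vc = 0.33 * sqrt(25) * 2270 * 155 / 1000
= 580.55 kN

580.55


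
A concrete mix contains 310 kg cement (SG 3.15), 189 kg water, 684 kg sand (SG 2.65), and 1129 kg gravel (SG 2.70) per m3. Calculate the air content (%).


Vol cement = 310 / (3.15 * 1000) = 0.098413 m3
Vol water = 189 / 1000 = 0.189 m3
Vol sand = 684 / (2.65 * 1000) = 0.258113 m3
Vol gravel = 1129 / (2.70 * 1000) = 0.418148 m3
Total solid + water volume = 0.963674 m3
Air = (1 - 0.963674) * 100 = 3.63%

3.63


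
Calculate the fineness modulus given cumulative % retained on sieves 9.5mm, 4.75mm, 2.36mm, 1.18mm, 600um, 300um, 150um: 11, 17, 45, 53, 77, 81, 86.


FM = sum(cumulative % retained) / 100
= 370 / 100
= 3.7

3.7


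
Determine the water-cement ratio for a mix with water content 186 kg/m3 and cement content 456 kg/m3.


w/c = water / cement
w/c = 186 / 456 = 0.408

0.408


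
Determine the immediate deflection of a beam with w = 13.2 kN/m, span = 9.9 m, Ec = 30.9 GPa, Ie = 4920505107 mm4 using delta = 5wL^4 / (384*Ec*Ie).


Convert: L = 9.9 m = 9900 mm, Ec = 30.9 GPa = 30900 MPa
delta = 5 * 13.2 * 9900^4 / (384 * 30900 * 4920505107)
= 10.86 mm

10.86


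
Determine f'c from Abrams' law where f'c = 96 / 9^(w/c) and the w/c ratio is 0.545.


f'c = 96 / 9^0.545
= 96 / 3.312
= 28.99 MPa

28.99


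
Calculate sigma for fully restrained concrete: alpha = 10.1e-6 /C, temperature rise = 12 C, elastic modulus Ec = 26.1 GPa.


sigma = alpha * dT * Ec
= 10.1e-6 * 12 * 26.1 * 1000
= 3.163 MPa

3.163


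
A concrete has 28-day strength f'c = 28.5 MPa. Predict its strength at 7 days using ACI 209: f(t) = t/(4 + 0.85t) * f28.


f(7) = 7 / (4 + 0.85 * 7) * 28.5
= 7 / 9.95 * 28.5
= 20.05 MPa

20.05


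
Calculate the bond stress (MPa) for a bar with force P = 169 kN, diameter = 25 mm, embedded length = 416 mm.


u = P / (pi * db * ld)
= 169 * 1000 / (pi * 25 * 416)
= 5.173 MPa

5.173


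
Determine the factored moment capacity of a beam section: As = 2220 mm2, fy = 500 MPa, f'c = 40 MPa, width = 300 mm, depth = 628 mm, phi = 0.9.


a = As * fy / (0.85 * f'c * b)
= 2220 * 500 / (0.85 * 40 * 300)
= 108.8235 mm
Mn = As * fy * (d - a/2) / 10^6
= 636.6829 kN-m
phi*Mn = 0.9 * 636.6829 = 573.01 kN-m

573.01


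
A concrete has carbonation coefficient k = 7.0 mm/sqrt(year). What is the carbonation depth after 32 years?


depth = k * sqrt(t)
= 7.0 * sqrt(32)
= 39.6 mm

39.6


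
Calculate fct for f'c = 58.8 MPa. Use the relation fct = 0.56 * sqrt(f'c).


fct = 0.56 * sqrt(58.8)
= 0.56 * 7.668
= 4.294 MPa

4.294


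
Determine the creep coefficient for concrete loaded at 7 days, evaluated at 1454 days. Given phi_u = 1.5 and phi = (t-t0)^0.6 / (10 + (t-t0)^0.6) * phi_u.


dt = 1454 - 7 = 1447
phi = 1447^0.6 / (10 + 1447^0.6) * 1.5
= 1.331

1.331


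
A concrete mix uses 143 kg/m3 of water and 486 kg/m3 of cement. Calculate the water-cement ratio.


w/c = water / cement
w/c = 143 / 486 = 0.294

0.294


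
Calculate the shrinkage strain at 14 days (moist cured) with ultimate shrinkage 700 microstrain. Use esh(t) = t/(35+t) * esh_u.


esh(14) = 14 / (35 + 14) * 700
= 14 / 49 * 700
= 200.0 microstrain

200.0


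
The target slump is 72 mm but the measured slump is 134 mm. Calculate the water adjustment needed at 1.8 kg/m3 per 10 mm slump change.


Difference = 72 - 134 = -62 mm
Water adjustment = -62 * 1.8 / 10 = -11.2 kg/m3

-11.2


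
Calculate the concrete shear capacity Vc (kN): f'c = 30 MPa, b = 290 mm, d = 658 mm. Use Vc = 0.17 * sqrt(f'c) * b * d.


Vc = 0.17 * sqrt(30) * 290 * 658 / 1000
= 177.68 kN

177.68


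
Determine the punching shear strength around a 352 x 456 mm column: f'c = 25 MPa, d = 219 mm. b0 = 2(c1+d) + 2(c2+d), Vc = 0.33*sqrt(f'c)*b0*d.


b0 = 2*(352 + 219) + 2*(456 + 219) = 2492 mm
Vc = 0.33 * sqrt(25) * 2492 * 219 / 1000
= 900.48 kN

900.48


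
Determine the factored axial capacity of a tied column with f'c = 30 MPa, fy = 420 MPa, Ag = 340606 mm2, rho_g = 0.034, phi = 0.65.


Ast = rho * Ag = 0.034 * 340606 = 11580.604 mm2
phi*Pn = 0.65 * 0.80 * (0.85 * 30 * (340606 - 11580.604) + 420 * 11580.604) / 1000
= 6892.08 kN

6892.08


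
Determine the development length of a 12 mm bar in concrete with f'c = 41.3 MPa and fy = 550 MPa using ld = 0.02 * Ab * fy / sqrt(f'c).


Ab = pi * 12^2 / 4 = 113.097 mm2
ld = 0.02 * 113.097 * 550 / sqrt(41.3)
= 193.6 mm

193.6


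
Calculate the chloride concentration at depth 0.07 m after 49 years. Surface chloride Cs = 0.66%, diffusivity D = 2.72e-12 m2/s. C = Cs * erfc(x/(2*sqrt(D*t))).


t_seconds = 49 * 365.25 * 24 * 3600 = 1546322400.0 s
arg = 0.07 / (2 * sqrt(2.72e-12 * 1546322400.0))
= 0.5397
erfc(0.5397) = 0.4453
C = 0.66 * 0.4453 = 0.2939%

0.2939


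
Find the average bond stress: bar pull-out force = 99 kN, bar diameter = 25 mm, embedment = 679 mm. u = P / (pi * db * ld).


u = P / (pi * db * ld)
= 99 * 1000 / (pi * 25 * 679)
= 1.856 MPa

1.856


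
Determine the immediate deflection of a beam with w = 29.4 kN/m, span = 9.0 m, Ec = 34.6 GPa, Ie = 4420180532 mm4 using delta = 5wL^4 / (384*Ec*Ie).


Convert: L = 9.0 m = 9000 mm, Ec = 34.6 GPa = 34600 MPa
delta = 5 * 29.4 * 9000^4 / (384 * 34600 * 4420180532)
= 16.42 mm

16.42


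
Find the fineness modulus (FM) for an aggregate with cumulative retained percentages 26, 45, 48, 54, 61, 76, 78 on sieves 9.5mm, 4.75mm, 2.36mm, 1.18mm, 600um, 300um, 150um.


FM = sum(cumulative % retained) / 100
= 388 / 100
= 3.88

3.88


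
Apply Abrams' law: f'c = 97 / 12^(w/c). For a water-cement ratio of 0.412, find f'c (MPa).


f'c = 97 / 12^0.412
= 97 / 2.784
= 34.85 MPa

34.85


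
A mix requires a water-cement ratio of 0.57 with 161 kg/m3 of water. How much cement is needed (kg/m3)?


Cement = water / (w/c)
= 161 / 0.57
= 282.5 kg/m3

282.5


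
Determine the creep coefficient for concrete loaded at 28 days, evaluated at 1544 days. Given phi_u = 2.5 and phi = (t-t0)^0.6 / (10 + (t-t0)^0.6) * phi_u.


dt = 1544 - 28 = 1516
phi = 1516^0.6 / (10 + 1516^0.6) * 2.5
= 2.225

2.225


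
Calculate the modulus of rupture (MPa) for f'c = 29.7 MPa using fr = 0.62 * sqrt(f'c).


fr = 0.62 * sqrt(29.7)
= 3.379 MPa

3.379


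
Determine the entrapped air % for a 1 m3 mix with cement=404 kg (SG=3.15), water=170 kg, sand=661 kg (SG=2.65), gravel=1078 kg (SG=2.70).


Vol cement = 404 / (3.15 * 1000) = 0.128254 m3
Vol water = 170 / 1000 = 0.17 m3
Vol sand = 661 / (2.65 * 1000) = 0.249434 m3
Vol gravel = 1078 / (2.70 * 1000) = 0.399259 m3
Total solid + water volume = 0.946947 m3
Air = (1 - 0.946947) * 100 = 5.31%

5.31


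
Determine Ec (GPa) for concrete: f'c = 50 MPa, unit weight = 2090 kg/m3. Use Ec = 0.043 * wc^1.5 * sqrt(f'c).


Ec = 0.043 * 2090^1.5 * sqrt(50) / 1000
= 29.05 GPa

29.05


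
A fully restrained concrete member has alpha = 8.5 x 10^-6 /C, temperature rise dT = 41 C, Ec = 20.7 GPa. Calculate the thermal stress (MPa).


sigma = alpha * dT * Ec
= 8.5e-6 * 41 * 20.7 * 1000
= 7.214 MPa

7.214


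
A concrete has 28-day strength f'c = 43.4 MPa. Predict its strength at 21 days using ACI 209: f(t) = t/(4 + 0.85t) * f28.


f(21) = 21 / (4 + 0.85 * 21) * 43.4
= 21 / 21.85 * 43.4
= 41.71 MPa

41.71


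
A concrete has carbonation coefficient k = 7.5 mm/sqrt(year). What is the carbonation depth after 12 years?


depth = k * sqrt(t)
= 7.5 * sqrt(12)
= 25.98 mm

25.98


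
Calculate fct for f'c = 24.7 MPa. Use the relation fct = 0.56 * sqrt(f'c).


fct = 0.56 * sqrt(24.7)
= 0.56 * 4.97
= 2.783 MPa

2.783


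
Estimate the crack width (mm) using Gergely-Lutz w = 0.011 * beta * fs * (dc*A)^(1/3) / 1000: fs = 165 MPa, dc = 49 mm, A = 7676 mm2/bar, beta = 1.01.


w = 0.011 * beta * fs * (dc * A)^(1/3) / 1000
= 0.011 * 1.01 * 165 * (49 * 7676)^(1/3) / 1000
= 0.132 mm

0.132


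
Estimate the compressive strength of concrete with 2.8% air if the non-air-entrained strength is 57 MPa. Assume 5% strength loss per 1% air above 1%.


Strength loss = (2.8 - 1) * 5 = 9.0%
f'c = 57 * (1 - 9.0/100)
= 51.87 MPa

51.87


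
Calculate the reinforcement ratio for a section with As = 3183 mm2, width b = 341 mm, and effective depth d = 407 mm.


rho = As / (b * d)
= 3183 / (341 * 407)
= 0.0229

0.0229


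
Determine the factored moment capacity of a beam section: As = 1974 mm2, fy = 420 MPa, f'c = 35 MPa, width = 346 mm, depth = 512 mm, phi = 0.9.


a = As * fy / (0.85 * f'c * b)
= 1974 * 420 / (0.85 * 35 * 346)
= 80.544 mm
Mn = As * fy * (d - a/2) / 10^6
= 391.1002 kN-m
phi*Mn = 0.9 * 391.1002 = 351.99 kN-m

351.99


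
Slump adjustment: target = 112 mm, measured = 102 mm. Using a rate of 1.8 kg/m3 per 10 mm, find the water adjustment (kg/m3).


Difference = 112 - 102 = 10 mm
Water adjustment = 10 * 1.8 / 10 = 1.8 kg/m3

1.8


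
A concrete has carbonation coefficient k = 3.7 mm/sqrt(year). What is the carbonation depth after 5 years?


depth = k * sqrt(t)
= 3.7 * sqrt(5)
= 8.27 mm

8.27


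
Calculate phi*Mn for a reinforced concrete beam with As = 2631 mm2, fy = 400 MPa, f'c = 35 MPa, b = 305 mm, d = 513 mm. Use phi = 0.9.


a = As * fy / (0.85 * f'c * b)
= 2631 * 400 / (0.85 * 35 * 305)
= 115.9829 mm
Mn = As * fy * (d - a/2) / 10^6
= 478.851 kN-m
phi*Mn = 0.9 * 478.851 = 430.97 kN-m

430.97


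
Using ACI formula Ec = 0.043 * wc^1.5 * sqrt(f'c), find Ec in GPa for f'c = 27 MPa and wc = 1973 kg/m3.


Ec = 0.043 * 1973^1.5 * sqrt(27) / 1000
= 19.58 GPa

19.58


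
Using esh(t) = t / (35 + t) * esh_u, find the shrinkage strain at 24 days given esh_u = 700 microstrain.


esh(24) = 24 / (35 + 24) * 700
= 24 / 59 * 700
= 284.7 microstrain

284.7


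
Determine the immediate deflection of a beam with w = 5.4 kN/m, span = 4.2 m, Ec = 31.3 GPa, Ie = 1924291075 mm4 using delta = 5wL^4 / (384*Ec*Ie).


Convert: L = 4.2 m = 4200 mm, Ec = 31.3 GPa = 31300 MPa
delta = 5 * 5.4 * 4200^4 / (384 * 31300 * 1924291075)
= 0.36 mm

0.36


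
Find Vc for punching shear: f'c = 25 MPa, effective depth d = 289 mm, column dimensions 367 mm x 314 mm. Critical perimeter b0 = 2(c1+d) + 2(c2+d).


b0 = 2*(367 + 289) + 2*(314 + 289) = 2518 mm
Vc = 0.33 * sqrt(25) * 2518 * 289 / 1000
= 1200.71 kN

1200.71


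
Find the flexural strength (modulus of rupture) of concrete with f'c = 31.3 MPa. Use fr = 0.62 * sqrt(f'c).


fr = 0.62 * sqrt(31.3)
= 3.469 MPa

3.469


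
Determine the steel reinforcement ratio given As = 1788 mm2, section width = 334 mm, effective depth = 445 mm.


rho = As / (b * d)
= 1788 / (334 * 445)
= 0.012

0.012


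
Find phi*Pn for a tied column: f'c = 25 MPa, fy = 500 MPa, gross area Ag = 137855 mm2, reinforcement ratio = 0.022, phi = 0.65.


Ast = rho * Ag = 0.022 * 137855 = 3032.81 mm2
phi*Pn = 0.65 * 0.80 * (0.85 * 25 * (137855 - 3032.81) + 500 * 3032.81) / 1000
= 2278.32 kN

2278.32


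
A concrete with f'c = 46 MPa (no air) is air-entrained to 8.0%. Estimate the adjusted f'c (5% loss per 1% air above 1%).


Strength loss = (8.0 - 1) * 5 = 35.0%
f'c = 46 * (1 - 35.0/100)
= 29.9 MPa

29.9


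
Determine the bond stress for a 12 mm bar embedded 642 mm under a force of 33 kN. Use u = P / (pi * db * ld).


u = P / (pi * db * ld)
= 33 * 1000 / (pi * 12 * 642)
= 1.363 MPa

1.363


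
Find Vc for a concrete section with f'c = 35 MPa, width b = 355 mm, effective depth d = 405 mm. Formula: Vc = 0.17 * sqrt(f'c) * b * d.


Vc = 0.17 * sqrt(35) * 355 * 405 / 1000
= 144.6 kN

144.6


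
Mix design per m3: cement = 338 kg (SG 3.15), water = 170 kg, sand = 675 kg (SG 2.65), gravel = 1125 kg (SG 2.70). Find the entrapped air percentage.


Vol cement = 338 / (3.15 * 1000) = 0.107302 m3
Vol water = 170 / 1000 = 0.17 m3
Vol sand = 675 / (2.65 * 1000) = 0.254717 m3
Vol gravel = 1125 / (2.70 * 1000) = 0.416667 m3
Total solid + water volume = 0.948685 m3
Air = (1 - 0.948685) * 100 = 5.13%

5.13


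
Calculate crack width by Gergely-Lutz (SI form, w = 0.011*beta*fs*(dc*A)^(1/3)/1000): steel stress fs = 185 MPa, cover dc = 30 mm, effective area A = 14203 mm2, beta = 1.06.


w = 0.011 * beta * fs * (dc * A)^(1/3) / 1000
= 0.011 * 1.06 * 185 * (30 * 14203)^(1/3) / 1000
= 0.162 mm

0.162


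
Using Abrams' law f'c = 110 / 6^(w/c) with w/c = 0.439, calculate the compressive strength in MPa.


f'c = 110 / 6^0.439
= 110 / 2.196
= 50.09 MPa

50.09


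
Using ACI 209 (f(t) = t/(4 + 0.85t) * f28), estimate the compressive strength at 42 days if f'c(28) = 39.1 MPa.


f(42) = 42 / (4 + 0.85 * 42) * 39.1
= 42 / 39.7 * 39.1
= 41.37 MPa

41.37


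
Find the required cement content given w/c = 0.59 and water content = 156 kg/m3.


Cement = water / (w/c)
= 156 / 0.59
= 264.4 kg/m3

264.4


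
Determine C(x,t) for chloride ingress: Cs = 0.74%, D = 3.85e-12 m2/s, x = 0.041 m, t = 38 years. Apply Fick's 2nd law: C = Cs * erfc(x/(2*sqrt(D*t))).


t_seconds = 38 * 365.25 * 24 * 3600 = 1199188800.0 s
arg = 0.041 / (2 * sqrt(3.85e-12 * 1199188800.0))
= 0.3017
erfc(0.3017) = 0.6696
C = 0.74 * 0.6696 = 0.4955%

0.4955


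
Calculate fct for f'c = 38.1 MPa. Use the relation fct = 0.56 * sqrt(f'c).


fct = 0.56 * sqrt(38.1)
= 0.56 * 6.173
= 3.457 MPa

3.457


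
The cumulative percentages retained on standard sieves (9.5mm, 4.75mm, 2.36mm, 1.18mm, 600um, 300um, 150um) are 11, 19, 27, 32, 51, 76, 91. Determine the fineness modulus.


FM = sum(cumulative % retained) / 100
= 307 / 100
= 3.07

3.07


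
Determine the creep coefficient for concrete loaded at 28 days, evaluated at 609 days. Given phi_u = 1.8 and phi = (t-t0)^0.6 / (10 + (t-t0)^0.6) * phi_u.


dt = 609 - 28 = 581
phi = 581^0.6 / (10 + 581^0.6) * 1.8
= 1.476

1.476


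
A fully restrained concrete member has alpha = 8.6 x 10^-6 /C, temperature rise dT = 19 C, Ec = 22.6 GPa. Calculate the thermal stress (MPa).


sigma = alpha * dT * Ec
= 8.6e-6 * 19 * 22.6 * 1000
= 3.693 MPa

3.693


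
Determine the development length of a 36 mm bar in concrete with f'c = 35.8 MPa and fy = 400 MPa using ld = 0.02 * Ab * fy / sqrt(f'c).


Ab = pi * 36^2 / 4 = 1017.876 mm2
ld = 0.02 * 1017.876 * 400 / sqrt(35.8)
= 1361.0 mm

1361.0


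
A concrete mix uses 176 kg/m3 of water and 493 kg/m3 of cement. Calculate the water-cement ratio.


w/c = water / cement
w/c = 176 / 493 = 0.357

0.357


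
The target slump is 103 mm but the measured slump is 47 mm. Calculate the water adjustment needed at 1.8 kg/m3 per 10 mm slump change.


Difference = 103 - 47 = 56 mm
Water adjustment = 56 * 1.8 / 10 = 10.1 kg/m3

10.1


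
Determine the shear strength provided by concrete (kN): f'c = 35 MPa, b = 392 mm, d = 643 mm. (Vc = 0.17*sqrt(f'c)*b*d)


Vc = 0.17 * sqrt(35) * 392 * 643 / 1000
= 253.5 kN

253.5


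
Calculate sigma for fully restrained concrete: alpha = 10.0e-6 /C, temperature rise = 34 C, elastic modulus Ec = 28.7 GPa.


sigma = alpha * dT * Ec
= 10.0e-6 * 34 * 28.7 * 1000
= 9.758 MPa

9.758


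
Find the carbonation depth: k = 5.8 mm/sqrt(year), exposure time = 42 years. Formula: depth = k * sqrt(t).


depth = k * sqrt(t)
= 5.8 * sqrt(42)
= 37.59 mm

37.59


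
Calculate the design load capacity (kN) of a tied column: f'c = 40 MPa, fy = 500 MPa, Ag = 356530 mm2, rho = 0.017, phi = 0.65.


Ast = rho * Ag = 0.017 * 356530 = 6061.01 mm2
phi*Pn = 0.65 * 0.80 * (0.85 * 40 * (356530 - 6061.01) + 500 * 6061.01) / 1000
= 7772.15 kN

7772.15


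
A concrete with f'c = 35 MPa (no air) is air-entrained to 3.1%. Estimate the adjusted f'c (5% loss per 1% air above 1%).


Strength loss = (3.1 - 1) * 5 = 10.5%
f'c = 35 * (1 - 10.5/100)
= 31.32 MPa

31.32


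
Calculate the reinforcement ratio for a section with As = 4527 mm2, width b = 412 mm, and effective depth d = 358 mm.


rho = As / (b * d)
= 4527 / (412 * 358)
= 0.0307

0.0307


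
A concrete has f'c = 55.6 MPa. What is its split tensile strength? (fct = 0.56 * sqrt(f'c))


fct = 0.56 * sqrt(55.6)
= 0.56 * 7.457
= 4.176 MPa

4.176


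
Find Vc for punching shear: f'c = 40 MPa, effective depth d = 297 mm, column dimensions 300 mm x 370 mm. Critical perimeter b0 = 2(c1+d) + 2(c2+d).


b0 = 2*(300 + 297) + 2*(370 + 297) = 2528 mm
Vc = 0.33 * sqrt(40) * 2528 * 297 / 1000
= 1567.03 kN

1567.03


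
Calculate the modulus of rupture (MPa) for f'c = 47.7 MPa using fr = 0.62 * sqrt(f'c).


fr = 0.62 * sqrt(47.7)
= 4.282 MPa

4.282


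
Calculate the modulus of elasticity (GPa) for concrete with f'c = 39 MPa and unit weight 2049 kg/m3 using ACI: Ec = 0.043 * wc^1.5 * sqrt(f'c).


Ec = 0.043 * 2049^1.5 * sqrt(39) / 1000
= 24.91 GPa

24.91


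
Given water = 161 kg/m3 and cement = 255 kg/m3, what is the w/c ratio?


w/c = water / cement
w/c = 161 / 255 = 0.631

0.631


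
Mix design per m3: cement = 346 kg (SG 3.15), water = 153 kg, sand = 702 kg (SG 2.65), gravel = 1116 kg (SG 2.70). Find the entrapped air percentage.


Vol cement = 346 / (3.15 * 1000) = 0.109841 m3
Vol water = 153 / 1000 = 0.153 m3
Vol sand = 702 / (2.65 * 1000) = 0.264906 m3
Vol gravel = 1116 / (2.70 * 1000) = 0.413333 m3
Total solid + water volume = 0.94108 m3
Air = (1 - 0.94108) * 100 = 5.89%

5.89


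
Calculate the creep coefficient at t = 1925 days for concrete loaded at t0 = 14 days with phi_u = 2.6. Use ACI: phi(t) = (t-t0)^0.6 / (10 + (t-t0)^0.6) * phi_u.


dt = 1925 - 14 = 1911
phi = 1911^0.6 / (10 + 1911^0.6) * 2.6
= 2.348

2.348


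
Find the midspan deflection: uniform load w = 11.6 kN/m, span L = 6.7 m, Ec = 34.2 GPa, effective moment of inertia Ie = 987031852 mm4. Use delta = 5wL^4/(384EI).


Convert: L = 6.7 m = 6700 mm, Ec = 34.2 GPa = 34200 MPa
delta = 5 * 11.6 * 6700^4 / (384 * 34200 * 987031852)
= 9.02 mm

9.02


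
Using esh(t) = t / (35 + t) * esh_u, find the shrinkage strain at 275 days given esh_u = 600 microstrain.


esh(275) = 275 / (35 + 275) * 600
= 275 / 310 * 600
= 532.3 microstrain

532.3


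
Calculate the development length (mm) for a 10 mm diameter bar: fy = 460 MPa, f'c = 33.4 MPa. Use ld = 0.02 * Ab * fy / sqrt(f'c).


Ab = pi * 10^2 / 4 = 78.54 mm2
ld = 0.02 * 78.54 * 460 / sqrt(33.4)
= 125.0 mm

125.0


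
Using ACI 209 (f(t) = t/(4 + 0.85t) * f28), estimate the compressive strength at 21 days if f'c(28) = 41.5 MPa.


f(21) = 21 / (4 + 0.85 * 21) * 41.5
= 21 / 21.85 * 41.5
= 39.89 MPa

39.89


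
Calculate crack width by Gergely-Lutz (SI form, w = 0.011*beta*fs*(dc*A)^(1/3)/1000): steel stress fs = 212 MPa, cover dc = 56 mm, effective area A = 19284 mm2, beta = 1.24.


w = 0.011 * beta * fs * (dc * A)^(1/3) / 1000
= 0.011 * 1.24 * 212 * (56 * 19284)^(1/3) / 1000
= 0.297 mm

0.297


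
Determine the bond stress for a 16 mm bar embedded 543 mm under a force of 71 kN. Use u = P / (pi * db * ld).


u = P / (pi * db * ld)
= 71 * 1000 / (pi * 16 * 543)
= 2.601 MPa

2.601


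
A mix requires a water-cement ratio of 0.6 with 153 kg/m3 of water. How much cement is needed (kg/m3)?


Cement = water / (w/c)
= 153 / 0.6
= 255.0 kg/m3

255.0


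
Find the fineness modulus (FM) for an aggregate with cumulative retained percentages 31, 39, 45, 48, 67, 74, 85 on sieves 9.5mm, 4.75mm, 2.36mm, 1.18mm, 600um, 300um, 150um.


FM = sum(cumulative % retained) / 100
= 389 / 100
= 3.89

3.89


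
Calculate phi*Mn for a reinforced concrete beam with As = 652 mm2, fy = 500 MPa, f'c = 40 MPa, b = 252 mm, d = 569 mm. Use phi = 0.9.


a = As * fy / (0.85 * f'c * b)
= 652 * 500 / (0.85 * 40 * 252)
= 38.0486 mm
Mn = As * fy * (d - a/2) / 10^6
= 179.2921 kN-m
phi*Mn = 0.9 * 179.2921 = 161.36 kN-m

161.36
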